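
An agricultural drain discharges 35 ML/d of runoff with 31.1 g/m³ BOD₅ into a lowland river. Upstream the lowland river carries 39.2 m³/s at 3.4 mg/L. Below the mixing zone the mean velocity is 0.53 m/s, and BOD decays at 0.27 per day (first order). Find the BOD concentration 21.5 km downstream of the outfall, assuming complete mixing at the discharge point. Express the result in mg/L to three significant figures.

3.24 mg/L

35 ML/d = 0.4051 m³/s.
After complete mixing, C₀ = (0.4051·31.1 + 39.2·3.4) / 39.61 = 3.683 mg/L.
Travel time t = 2.15e+04 m / 0.53 m/s = 4.057e+04 s = 0.4695 d.
C = 3.683·exp(−0.27·0.4695) = 3.683·0.8809 = 3.245 mg/L.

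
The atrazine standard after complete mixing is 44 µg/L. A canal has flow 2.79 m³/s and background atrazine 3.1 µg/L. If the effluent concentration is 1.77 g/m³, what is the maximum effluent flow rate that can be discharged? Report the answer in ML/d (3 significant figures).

5.71 ML/d

3.1 µg/L = 0.0031 mg/L.
44 µg/L = 0.044 mg/L.
Mass balance at complete mixing: C_std·(Q_w + Q_r) = Q_w·C_e + Q_r·C_b.
Rearranging, Q_w = Q_r·(C_std − C_b)/(C_e − C_std) = 2.79·(0.044 − 0.0031) / (1.77 − 0.044) = 0.06611 m³/s.
= 5.712 ML/d.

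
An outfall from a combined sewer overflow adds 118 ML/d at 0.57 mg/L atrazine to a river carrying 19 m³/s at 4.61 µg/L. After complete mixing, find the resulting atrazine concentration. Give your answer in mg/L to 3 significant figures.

118 ML/d = 1.366 m³/s.
4.61 µg/L = 0.00461 mg/L.
By mass balance at complete mixing, C = (1.366·0.57 + 19·0.00461) / (1.366 + 19) = 0.8661/20.37 = 0.04253 mg/L.

0.0425 mg/L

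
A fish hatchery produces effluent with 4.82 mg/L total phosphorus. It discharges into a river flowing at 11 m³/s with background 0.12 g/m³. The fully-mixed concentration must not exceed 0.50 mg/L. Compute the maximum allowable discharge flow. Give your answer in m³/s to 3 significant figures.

Mass balance at complete mixing: C_std·(Q_w + Q_r) = Q_w·C_e + Q_r·C_b.
Rearranging, Q_w = Q_r·(C_std − C_b)/(C_e − C_std) = 11·(0.5 − 0.12) / (4.82 − 0.5) = 0.9676 m³/s.

0.968 m³/s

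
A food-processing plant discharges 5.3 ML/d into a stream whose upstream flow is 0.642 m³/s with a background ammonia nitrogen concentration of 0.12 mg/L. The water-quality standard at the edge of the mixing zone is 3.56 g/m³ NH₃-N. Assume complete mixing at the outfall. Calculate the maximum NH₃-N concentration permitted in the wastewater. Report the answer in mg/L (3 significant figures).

39.6 mg/L

5.3 ML/d = 0.06134 m³/s.
Mass balance: 3.56·0.7033 = 0.06134·Cₑ + 0.642·0.12.
Cₑ = (2.504 − 0.07704) / 0.06134 = 39.56 mg/L.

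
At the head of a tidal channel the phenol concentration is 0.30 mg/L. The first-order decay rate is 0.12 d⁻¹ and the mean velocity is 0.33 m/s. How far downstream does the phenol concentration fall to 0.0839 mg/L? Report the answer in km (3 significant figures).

303 km

From C = C₀·e^(−kt), t = ln(C₀/C)/k = ln(0.30/0.0839)/0.12 = 1.274/0.12 = 10.62 d.
Distance = v·t = 0.33 m/s × 9.174e+05 s = 3.027e+05 m = 302.7 km.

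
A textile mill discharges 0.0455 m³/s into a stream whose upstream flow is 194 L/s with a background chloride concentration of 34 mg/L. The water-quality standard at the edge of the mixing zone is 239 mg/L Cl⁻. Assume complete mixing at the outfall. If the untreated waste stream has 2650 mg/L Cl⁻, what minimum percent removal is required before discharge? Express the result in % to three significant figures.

58.0 %

194 L/s = 0.194 m³/s.
Mass balance: 239·0.2395 = 0.0455·Cₑ + 0.194·34.
Cₑ = (57.24 − 6.596) / 0.0455 = 1113 mg/L.
Required removal = 1 − 1113/2650 = 58 %.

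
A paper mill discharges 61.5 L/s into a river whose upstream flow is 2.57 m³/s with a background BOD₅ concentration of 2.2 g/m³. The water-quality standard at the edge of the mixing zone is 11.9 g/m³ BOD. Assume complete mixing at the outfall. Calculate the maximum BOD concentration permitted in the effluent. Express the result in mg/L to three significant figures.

417 mg/L

61.5 L/s = 0.0615 m³/s.
Mass balance: 11.9·2.631 = 0.0615·Cₑ + 2.57·2.2.
Cₑ = (31.31 − 5.654) / 0.0615 = 417.2 mg/L.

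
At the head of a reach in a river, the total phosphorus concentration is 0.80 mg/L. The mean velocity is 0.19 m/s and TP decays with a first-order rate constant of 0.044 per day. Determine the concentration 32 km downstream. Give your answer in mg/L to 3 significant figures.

Travel time t = 32 km / 0.19 m/s = 3.2e+04/0.19 = 1.684e+05 s = 1.949 d.
First-order decay: C = 0.80·exp(−0.044·1.949) = 0.80·0.9178 = 0.7342 mg/L.

0.734 mg/L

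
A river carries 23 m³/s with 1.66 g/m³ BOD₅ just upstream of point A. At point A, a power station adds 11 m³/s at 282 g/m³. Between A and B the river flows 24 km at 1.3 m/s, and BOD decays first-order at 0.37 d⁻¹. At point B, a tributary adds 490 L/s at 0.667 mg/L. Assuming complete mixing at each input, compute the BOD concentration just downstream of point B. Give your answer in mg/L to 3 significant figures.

84.1 mg/L

After input A: C = (23·1.66 + 11·282) / 34 = 92.36 mg/L.
Over the 24 km reach to input B (t = 1.846e+04 s = 0.2137 d), decay gives C = 92.36·exp(−0.37·0.2137) = 85.34 mg/L.
490 L/s = 0.49 m³/s.
After input B: C = (34·85.34 + 0.49·0.667) / 34.49 = 84.13 mg/L.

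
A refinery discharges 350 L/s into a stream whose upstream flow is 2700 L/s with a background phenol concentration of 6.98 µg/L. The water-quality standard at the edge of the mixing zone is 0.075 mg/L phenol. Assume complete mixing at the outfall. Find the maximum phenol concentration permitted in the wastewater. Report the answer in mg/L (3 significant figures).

0.600 mg/L

350 L/s = 0.35 m³/s.
2700 L/s = 2.7 m³/s.
6.98 µg/L = 0.00698 mg/L.
Mass balance: 0.075·3.05 = 0.35·Cₑ + 2.7·0.00698.
Cₑ = (0.2288 − 0.01885) / 0.35 = 0.5997 mg/L.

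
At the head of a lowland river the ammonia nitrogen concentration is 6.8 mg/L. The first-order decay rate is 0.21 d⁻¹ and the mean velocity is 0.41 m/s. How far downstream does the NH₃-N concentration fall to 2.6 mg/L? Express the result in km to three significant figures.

From C = C₀·e^(−kt), t = ln(C₀/C)/k = ln(6.8/2.6)/0.21 = 0.9614/0.21 = 4.578 d.
Distance = v·t = 0.41 m/s × 3.956e+05 s = 1.622e+05 m = 162.2 km.

162 km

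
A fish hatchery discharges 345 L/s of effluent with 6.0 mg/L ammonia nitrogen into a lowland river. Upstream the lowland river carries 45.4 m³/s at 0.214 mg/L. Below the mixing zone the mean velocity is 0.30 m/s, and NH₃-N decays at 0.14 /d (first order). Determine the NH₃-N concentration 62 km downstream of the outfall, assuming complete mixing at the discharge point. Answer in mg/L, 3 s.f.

0.184 mg/L

345 L/s = 0.345 m³/s.
After complete mixing, C₀ = (0.345·6 + 45.4·0.214) / 45.74 = 0.2576 mg/L.
Travel time t = 6.2e+04 m / 0.30 m/s = 2.067e+05 s = 2.392 d.
C = 0.2576·exp(−0.14·2.392) = 0.2576·0.7154 = 0.1843 mg/L.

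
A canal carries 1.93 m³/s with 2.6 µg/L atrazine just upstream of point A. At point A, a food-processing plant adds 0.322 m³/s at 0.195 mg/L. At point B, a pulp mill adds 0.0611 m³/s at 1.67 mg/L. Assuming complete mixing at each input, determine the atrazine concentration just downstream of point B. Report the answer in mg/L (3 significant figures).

0.0734 mg/L

2.6 µg/L = 0.0026 mg/L.
After input A: C = (1.93·0.0026 + 0.322·0.195) / 2.252 = 0.03011 mg/L.
After input B: C = (2.252·0.03011 + 0.0611·1.67) / 2.313 = 0.07343 mg/L.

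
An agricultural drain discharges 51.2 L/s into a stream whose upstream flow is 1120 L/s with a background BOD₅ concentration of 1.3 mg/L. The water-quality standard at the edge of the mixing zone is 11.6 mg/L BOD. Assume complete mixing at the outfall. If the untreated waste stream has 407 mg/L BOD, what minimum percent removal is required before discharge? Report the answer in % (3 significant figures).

41.8 %

51.2 L/s = 0.0512 m³/s.
1120 L/s = 1.12 m³/s.
Mass balance: 11.6·1.171 = 0.0512·Cₑ + 1.12·1.3.
Cₑ = (13.59 − 1.456) / 0.0512 = 236.9 mg/L.
Required removal = 1 − 236.9/407 = 41.79 %.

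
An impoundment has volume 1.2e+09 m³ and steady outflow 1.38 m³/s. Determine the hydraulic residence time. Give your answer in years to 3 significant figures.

27.6 yr

Q = 1.38 m³/s × 3.156e+07 s/yr = 4.355e+07 m³/yr.
Hydraulic residence time τ = V/Q = 1.2e+09/4.355e+07 = 27.55 yr.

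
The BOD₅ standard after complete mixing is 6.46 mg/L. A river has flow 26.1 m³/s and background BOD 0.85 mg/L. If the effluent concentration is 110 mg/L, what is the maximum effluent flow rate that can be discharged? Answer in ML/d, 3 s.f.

122 ML/d

Mass balance at complete mixing: C_std·(Q_w + Q_r) = Q_w·C_e + Q_r·C_b.
Rearranging, Q_w = Q_r·(C_std − C_b)/(C_e − C_std) = 26.1·(6.46 − 0.85) / (110 − 6.46) = 1.414 m³/s.
= 122.2 ML/d.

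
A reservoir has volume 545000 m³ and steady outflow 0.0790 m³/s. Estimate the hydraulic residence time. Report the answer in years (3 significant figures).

Q = 0.0790 m³/s × 3.156e+07 s/yr = 2.493e+06 m³/yr.
Hydraulic residence time τ = V/Q = 545000/2.493e+06 = 0.2186 yr.

0.219 yr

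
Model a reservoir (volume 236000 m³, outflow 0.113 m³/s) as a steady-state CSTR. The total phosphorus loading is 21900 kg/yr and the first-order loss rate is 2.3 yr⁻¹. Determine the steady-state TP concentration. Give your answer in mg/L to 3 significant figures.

5.33 mg/L

Outflow Q = 0.113 m³/s × 3.156e+07 s/yr = 3.566e+06 m³/yr.
Steady-state CSTR mass balance: W = Q·C + k·V·C, so C = W/(Q + kV).
Q + kV = 3.566e+06 + 2.3·236000 = 4.109e+06 m³/yr.
C = 21900/4.109e+06 = 0.00533 kg/m³ = 5.33 mg/L.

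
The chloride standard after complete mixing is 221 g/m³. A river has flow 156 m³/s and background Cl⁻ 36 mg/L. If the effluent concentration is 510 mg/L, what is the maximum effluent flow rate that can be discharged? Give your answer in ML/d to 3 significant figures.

8630 ML/d

Mass balance at complete mixing: C_std·(Q_w + Q_r) = Q_w·C_e + Q_r·C_b.
Rearranging, Q_w = Q_r·(C_std − C_b)/(C_e − C_std) = 156·(221 − 36) / (510 − 221) = 99.86 m³/s.
= 8628 ML/d.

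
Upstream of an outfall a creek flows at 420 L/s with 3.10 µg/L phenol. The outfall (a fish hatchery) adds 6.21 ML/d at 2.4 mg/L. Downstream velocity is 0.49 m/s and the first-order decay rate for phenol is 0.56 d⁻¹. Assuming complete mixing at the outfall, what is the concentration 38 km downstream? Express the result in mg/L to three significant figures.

6.21 ML/d = 0.07187 m³/s.
420 L/s = 0.42 m³/s.
3.10 µg/L = 0.0031 mg/L.
After complete mixing, C₀ = (0.07187·2.4 + 0.42·0.0031) / 0.4919 = 0.3533 mg/L.
Travel time t = 3.8e+04 m / 0.49 m/s = 7.755e+04 s = 0.8976 d.
C = 0.3533·exp(−0.56·0.8976) = 0.3533·0.6049 = 0.2137 mg/L.

0.214 mg/L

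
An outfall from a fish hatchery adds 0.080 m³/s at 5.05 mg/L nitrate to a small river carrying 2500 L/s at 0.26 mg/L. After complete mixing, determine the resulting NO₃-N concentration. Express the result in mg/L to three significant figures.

2500 L/s = 2.5 m³/s.
Flow-weighted mixing gives C = (0.08·5.05 + 2.5·0.26) / (0.08 + 2.5) = 1.054/2.58 = 0.4085 mg/L.

0.409 mg/L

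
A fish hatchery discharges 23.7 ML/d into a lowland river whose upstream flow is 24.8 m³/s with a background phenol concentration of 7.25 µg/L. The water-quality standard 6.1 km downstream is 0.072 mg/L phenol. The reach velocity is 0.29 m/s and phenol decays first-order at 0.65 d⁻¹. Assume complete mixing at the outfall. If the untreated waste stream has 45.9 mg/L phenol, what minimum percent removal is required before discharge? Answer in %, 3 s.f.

84.6 %

23.7 ML/d = 0.2743 m³/s.
7.25 µg/L = 0.00725 mg/L.
Travel time to the compliance point: t = 6100/0.29 = 2.103e+04 s = 0.2435 d; decay factor exp(−0.65·0.2435) = 0.8536.
So the concentration just after mixing may be at most 0.072/0.8536 = 0.08434 mg/L.
Mass balance: 0.08434·25.07 = 0.2743·Cₑ + 24.8·0.00725.
Cₑ = (2.115 − 0.1798) / 0.2743 = 7.054 mg/L.
Required removal = 1 − 7.054/45.9 = 84.63 %.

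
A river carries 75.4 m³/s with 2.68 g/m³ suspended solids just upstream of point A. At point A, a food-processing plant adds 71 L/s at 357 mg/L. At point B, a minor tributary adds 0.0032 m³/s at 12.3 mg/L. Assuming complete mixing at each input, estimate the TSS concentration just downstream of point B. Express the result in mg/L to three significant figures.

3.01 mg/L

71 L/s = 0.071 m³/s.
After input A: C = (75.4·2.68 + 0.071·357) / 75.47 = 3.013 mg/L.
After input B: C = (75.47·3.013 + 0.0032·12.3) / 75.47 = 3.014 mg/L.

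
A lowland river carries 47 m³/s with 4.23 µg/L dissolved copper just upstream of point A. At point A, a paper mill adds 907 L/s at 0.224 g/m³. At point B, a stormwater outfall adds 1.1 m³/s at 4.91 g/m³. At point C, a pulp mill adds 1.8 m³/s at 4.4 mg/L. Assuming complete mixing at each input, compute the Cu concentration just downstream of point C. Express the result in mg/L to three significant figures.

0.270 mg/L

4.23 µg/L = 0.00423 mg/L.
907 L/s = 0.907 m³/s.
After input A: C = (47·0.00423 + 0.907·0.224) / 47.91 = 0.008391 mg/L.
After input B: C = (47.91·0.008391 + 1.1·4.91) / 49.01 = 0.1184 mg/L.
After input C: C = (49.01·0.1184 + 1.8·4.4) / 50.81 = 0.2701 mg/L.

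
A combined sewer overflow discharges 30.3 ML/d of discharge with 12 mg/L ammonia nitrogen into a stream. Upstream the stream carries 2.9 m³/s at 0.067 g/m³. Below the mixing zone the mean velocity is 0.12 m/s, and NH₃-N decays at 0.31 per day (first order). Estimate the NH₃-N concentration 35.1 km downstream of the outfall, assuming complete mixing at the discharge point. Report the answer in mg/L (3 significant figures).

0.474 mg/L

30.3 ML/d = 0.3507 m³/s.
After complete mixing, C₀ = (0.3507·12 + 2.9·0.067) / 3.251 = 1.354 mg/L.
Travel time t = 3.51e+04 m / 0.12 m/s = 2.925e+05 s = 3.385 d.
C = 1.354·exp(−0.31·3.385) = 1.354·0.3501 = 0.4742 mg/L.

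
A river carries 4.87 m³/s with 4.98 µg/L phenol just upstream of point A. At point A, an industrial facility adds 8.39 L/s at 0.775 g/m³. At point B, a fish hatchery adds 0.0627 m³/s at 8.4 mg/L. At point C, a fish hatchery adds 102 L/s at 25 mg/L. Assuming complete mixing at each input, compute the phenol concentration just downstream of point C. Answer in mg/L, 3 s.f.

0.616 mg/L

4.98 µg/L = 0.00498 mg/L.
8.39 L/s = 0.00839 m³/s.
After input A: C = (4.87·0.00498 + 0.00839·0.775) / 4.878 = 0.006304 mg/L.
After input B: C = (4.878·0.006304 + 0.0627·8.4) / 4.941 = 0.1128 mg/L.
102 L/s = 0.102 m³/s.
After input C: C = (4.941·0.1128 + 0.102·25) / 5.043 = 0.6162 mg/L.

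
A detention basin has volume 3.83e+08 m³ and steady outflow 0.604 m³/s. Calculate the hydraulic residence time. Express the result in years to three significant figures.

Q = 0.604 m³/s × 3.156e+07 s/yr = 1.906e+07 m³/yr.
Hydraulic residence time τ = V/Q = 3.83e+08/1.906e+07 = 20.09 yr.

20.1 yr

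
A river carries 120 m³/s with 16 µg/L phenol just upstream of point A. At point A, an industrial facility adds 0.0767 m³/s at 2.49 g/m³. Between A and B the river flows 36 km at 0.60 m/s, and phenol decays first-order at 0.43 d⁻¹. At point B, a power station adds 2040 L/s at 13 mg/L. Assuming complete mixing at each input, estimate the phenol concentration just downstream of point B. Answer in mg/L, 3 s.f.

16 µg/L = 0.016 mg/L.
After input A: C = (120·0.016 + 0.0767·2.49) / 120.1 = 0.01758 mg/L.
Over the 36 km reach to input B (t = 6e+04 s = 0.6944 d), decay gives C = 0.01758·exp(−0.43·0.6944) = 0.01304 mg/L.
2040 L/s = 2.04 m³/s.
After input B: C = (120.1·0.01304 + 2.04·13) / 122.1 = 0.23 mg/L.

0.230 mg/L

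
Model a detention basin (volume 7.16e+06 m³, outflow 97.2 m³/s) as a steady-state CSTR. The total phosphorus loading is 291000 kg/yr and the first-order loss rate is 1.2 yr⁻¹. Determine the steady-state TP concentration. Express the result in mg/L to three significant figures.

Outflow Q = 97.2 m³/s × 3.156e+07 s/yr = 3.067e+09 m³/yr.
Steady-state CSTR mass balance: W = Q·C + k·V·C, so C = W/(Q + kV).
Q + kV = 3.067e+09 + 1.2·7.16e+06 = 3.076e+09 m³/yr.
C = 291000/3.076e+09 = 9.46e-05 kg/m³ = 0.0946 mg/L.

0.0946 mg/L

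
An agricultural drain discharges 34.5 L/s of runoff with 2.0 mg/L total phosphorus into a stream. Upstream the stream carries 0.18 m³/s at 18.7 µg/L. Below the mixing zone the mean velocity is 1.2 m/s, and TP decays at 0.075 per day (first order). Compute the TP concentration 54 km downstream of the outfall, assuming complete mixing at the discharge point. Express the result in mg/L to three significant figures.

34.5 L/s = 0.0345 m³/s.
18.7 µg/L = 0.0187 mg/L.
After complete mixing, C₀ = (0.0345·2 + 0.18·0.0187) / 0.2145 = 0.3374 mg/L.
Travel time t = 5.4e+04 m / 1.2 m/s = 4.5e+04 s = 0.5208 d.
C = 0.3374·exp(−0.075·0.5208) = 0.3374·0.9617 = 0.3244 mg/L.

0.324 mg/L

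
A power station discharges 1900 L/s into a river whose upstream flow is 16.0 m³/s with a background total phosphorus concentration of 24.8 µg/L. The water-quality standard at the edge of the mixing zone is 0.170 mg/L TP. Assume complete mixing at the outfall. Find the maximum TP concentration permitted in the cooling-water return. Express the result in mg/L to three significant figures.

1900 L/s = 1.9 m³/s.
24.8 µg/L = 0.0248 mg/L.
Mass balance: 0.17·17.9 = 1.9·Cₑ + 16·0.0248.
Cₑ = (3.043 − 0.3968) / 1.9 = 1.393 mg/L.

1.39 mg/L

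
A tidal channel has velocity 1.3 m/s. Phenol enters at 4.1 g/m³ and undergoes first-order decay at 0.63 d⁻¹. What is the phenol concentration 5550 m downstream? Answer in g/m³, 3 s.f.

Travel time t = 5550 m / 1.3 m/s = 5550/1.3 = 4269 s = 0.04941 d.
First-order decay: C = 4.1·exp(−0.63·0.04941) = 4.1·0.9693 = 3.974 g/m³.

3.97 g/m³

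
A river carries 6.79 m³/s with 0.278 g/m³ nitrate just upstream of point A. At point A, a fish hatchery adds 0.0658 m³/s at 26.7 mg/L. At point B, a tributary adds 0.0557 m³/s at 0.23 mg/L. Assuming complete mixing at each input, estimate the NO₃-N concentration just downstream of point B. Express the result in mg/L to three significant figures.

0.529 mg/L

After input A: C = (6.79·0.278 + 0.0658·26.7) / 6.856 = 0.5316 mg/L.
After input B: C = (6.856·0.5316 + 0.0557·0.23) / 6.912 = 0.5292 mg/L.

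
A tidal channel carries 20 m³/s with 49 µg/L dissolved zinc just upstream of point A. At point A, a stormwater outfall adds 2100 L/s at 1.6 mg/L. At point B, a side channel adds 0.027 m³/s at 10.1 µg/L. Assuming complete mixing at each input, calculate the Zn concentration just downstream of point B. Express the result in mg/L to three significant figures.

0.196 mg/L

49 µg/L = 0.049 mg/L.
2100 L/s = 2.1 m³/s.
After input A: C = (20·0.049 + 2.1·1.6) / 22.1 = 0.1964 mg/L.
10.1 µg/L = 0.0101 mg/L.
After input B: C = (22.1·0.1964 + 0.027·0.0101) / 22.13 = 0.1962 mg/L.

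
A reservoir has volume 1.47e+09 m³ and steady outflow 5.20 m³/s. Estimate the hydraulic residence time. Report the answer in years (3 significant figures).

8.96 yr

Q = 5.20 m³/s × 3.156e+07 s/yr = 1.641e+08 m³/yr.
Hydraulic residence time τ = V/Q = 1.47e+09/1.641e+08 = 8.958 yr.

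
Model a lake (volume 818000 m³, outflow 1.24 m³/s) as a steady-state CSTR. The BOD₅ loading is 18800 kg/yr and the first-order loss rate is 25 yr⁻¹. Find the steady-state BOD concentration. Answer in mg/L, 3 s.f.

0.316 mg/L

Outflow Q = 1.24 m³/s × 3.156e+07 s/yr = 3.913e+07 m³/yr.
Steady-state CSTR mass balance: W = Q·C + k·V·C, so C = W/(Q + kV).
Q + kV = 3.913e+07 + 25·818000 = 5.958e+07 m³/yr.
C = 18800/5.958e+07 = 0.0003155 kg/m³ = 0.3155 mg/L.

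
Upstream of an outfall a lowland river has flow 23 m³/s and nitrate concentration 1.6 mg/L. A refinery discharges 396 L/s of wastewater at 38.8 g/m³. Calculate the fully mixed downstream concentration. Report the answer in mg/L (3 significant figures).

2.23 mg/L

396 L/s = 0.396 m³/s.
Flow-weighted mixing gives C = (0.396·38.8 + 23·1.6) / (0.396 + 23) = 52.16/23.4 = 2.23 mg/L.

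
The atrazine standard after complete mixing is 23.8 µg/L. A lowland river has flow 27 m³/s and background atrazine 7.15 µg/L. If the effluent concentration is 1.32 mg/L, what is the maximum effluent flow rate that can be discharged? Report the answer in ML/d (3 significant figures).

7.15 µg/L = 0.00715 mg/L.
23.8 µg/L = 0.0238 mg/L.
Mass balance at complete mixing: C_std·(Q_w + Q_r) = Q_w·C_e + Q_r·C_b.
Rearranging, Q_w = Q_r·(C_std − C_b)/(C_e − C_std) = 27·(0.0238 − 0.00715) / (1.32 − 0.0238) = 0.3468 m³/s.
= 29.97 ML/d.

30.0 ML/d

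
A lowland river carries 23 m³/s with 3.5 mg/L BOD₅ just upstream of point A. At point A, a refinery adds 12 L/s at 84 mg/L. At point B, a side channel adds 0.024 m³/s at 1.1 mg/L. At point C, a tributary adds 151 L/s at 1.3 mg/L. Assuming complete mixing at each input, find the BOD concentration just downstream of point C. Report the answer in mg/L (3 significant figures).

3.52 mg/L

12 L/s = 0.012 m³/s.
After input A: C = (23·3.5 + 0.012·84) / 23.01 = 3.542 mg/L.
After input B: C = (23.01·3.542 + 0.024·1.1) / 23.04 = 3.539 mg/L.
151 L/s = 0.151 m³/s.
After input C: C = (23.04·3.539 + 0.151·1.3) / 23.19 = 3.525 mg/L.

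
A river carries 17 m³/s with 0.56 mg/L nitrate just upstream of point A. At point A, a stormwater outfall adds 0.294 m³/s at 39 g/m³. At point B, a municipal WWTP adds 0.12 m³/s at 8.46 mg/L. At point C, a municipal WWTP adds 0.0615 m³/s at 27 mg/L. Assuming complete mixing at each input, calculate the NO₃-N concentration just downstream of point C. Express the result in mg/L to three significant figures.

1.35 mg/L

After input A: C = (17·0.56 + 0.294·39) / 17.29 = 1.213 mg/L.
After input B: C = (17.29·1.213 + 0.12·8.46) / 17.41 = 1.263 mg/L.
After input C: C = (17.41·1.263 + 0.0615·27) / 17.48 = 1.354 mg/L.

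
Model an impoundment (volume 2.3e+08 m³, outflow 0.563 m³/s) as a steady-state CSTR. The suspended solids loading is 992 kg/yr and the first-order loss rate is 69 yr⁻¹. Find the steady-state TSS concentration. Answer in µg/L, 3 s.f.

Outflow Q = 0.563 m³/s × 3.156e+07 s/yr = 1.777e+07 m³/yr.
Steady-state CSTR mass balance: W = Q·C + k·V·C, so C = W/(Q + kV).
Q + kV = 1.777e+07 + 69·2.3e+08 = 1.589e+10 m³/yr.
C = 992/1.589e+10 = 6.244e-08 kg/m³ = 6.244e-05 mg/L = 0.06244 µg/L.

0.0624 µg/L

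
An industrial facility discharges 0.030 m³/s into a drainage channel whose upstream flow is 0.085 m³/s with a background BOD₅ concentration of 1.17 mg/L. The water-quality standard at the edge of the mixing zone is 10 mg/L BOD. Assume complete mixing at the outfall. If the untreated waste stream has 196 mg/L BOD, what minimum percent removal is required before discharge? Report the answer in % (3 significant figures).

82.1 %

Mass balance: 10·0.115 = 0.03·Cₑ + 0.085·1.17.
Cₑ = (1.15 − 0.09945) / 0.03 = 35.02 mg/L.
Required removal = 1 − 35.02/196 = 82.13 %.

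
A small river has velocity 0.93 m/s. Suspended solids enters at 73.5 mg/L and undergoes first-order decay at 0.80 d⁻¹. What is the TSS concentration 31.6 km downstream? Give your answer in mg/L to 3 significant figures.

53.7 mg/L

Travel time t = 31.6 km / 0.93 m/s = 3.16e+04/0.93 = 3.398e+04 s = 0.3933 d.
First-order decay: C = 73.5·exp(−0.80·0.3933) = 73.5·0.7301 = 53.66 mg/L.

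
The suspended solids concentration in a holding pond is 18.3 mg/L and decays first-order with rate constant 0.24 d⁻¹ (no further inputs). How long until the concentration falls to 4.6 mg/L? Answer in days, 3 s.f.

5.75 d

t = ln(C₀/C)/k = ln(18.3/4.6)/0.24 = 1.381/0.24 = 5.754 d.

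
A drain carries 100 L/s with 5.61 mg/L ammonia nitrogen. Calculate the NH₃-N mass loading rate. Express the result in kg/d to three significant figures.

48.5 kg/d

100 L/s = 0.1 m³/s.
Mass flux = Q·C = 0.1 m³/s × 5.61 g/m³ = 0.561 g/s.
= 0.561 g/s × 86.4 = 48.47 kg/d.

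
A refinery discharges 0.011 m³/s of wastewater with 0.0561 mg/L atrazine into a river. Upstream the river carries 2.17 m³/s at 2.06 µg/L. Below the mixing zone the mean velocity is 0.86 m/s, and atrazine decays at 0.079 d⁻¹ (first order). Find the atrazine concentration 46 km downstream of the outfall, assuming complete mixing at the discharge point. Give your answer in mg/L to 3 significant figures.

0.00222 mg/L

2.06 µg/L = 0.00206 mg/L.
After complete mixing, C₀ = (0.011·0.0561 + 2.17·0.00206) / 2.181 = 0.002333 mg/L.
Travel time t = 4.6e+04 m / 0.86 m/s = 5.349e+04 s = 0.6191 d.
C = 0.002333·exp(−0.079·0.6191) = 0.002333·0.9523 = 0.002221 mg/L.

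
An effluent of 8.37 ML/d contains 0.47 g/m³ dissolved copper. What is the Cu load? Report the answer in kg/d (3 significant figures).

8.37 ML/d = 0.09687 m³/s.
Mass flux = Q·C = 0.09687 m³/s × 0.47 g/m³ = 0.04553 g/s.
= 0.04553 g/s × 86.4 = 3.934 kg/d.

3.93 kg/d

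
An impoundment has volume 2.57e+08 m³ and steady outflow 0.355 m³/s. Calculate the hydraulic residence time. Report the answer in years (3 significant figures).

Q = 0.355 m³/s × 3.156e+07 s/yr = 1.12e+07 m³/yr.
Hydraulic residence time τ = V/Q = 2.57e+08/1.12e+07 = 22.94 yr.

22.9 yr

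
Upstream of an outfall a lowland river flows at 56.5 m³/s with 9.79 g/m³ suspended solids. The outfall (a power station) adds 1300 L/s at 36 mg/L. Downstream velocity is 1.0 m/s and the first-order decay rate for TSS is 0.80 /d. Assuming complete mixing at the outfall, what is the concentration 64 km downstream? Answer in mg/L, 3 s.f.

5.74 mg/L

1300 L/s = 1.3 m³/s.
After complete mixing, C₀ = (1.3·36 + 56.5·9.79) / 57.8 = 10.38 mg/L.
Travel time t = 6.4e+04 m / 1.0 m/s = 6.4e+04 s = 0.7407 d.
C = 10.38·exp(−0.80·0.7407) = 10.38·0.5529 = 5.739 mg/L.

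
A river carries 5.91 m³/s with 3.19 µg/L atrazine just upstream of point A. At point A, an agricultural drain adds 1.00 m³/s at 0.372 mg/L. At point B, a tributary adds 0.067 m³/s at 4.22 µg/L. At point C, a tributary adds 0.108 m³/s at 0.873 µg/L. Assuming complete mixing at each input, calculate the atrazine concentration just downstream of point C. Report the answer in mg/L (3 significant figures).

0.0552 mg/L

3.19 µg/L = 0.00319 mg/L.
After input A: C = (5.91·0.00319 + 1·0.372) / 6.91 = 0.05656 mg/L.
4.22 µg/L = 0.00422 mg/L.
After input B: C = (6.91·0.05656 + 0.067·0.00422) / 6.977 = 0.05606 mg/L.
0.873 µg/L = 0.000873 mg/L.
After input C: C = (6.977·0.05606 + 0.108·0.000873) / 7.085 = 0.05522 mg/L.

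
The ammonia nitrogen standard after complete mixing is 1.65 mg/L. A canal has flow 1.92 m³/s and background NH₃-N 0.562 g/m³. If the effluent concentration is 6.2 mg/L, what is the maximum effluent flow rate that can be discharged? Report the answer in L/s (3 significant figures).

459 L/s

Mass balance at complete mixing: C_std·(Q_w + Q_r) = Q_w·C_e + Q_r·C_b.
Rearranging, Q_w = Q_r·(C_std − C_b)/(C_e − C_std) = 1.92·(1.65 − 0.562) / (6.2 − 1.65) = 0.4591 m³/s.
= 459.1 L/s.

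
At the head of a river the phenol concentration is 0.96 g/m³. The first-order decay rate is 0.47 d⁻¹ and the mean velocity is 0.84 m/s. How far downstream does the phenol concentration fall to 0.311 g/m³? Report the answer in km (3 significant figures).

174 km

From C = C₀·e^(−kt), t = ln(C₀/C)/k = ln(0.96/0.311)/0.47 = 1.127/0.47 = 2.398 d.
Distance = v·t = 0.84 m/s × 2.072e+05 s = 1.74e+05 m = 174 km.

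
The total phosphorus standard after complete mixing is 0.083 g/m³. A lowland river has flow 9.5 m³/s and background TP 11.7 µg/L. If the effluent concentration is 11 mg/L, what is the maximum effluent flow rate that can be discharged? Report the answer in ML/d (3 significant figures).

5.36 ML/d

11.7 µg/L = 0.0117 mg/L.
Mass balance at complete mixing: C_std·(Q_w + Q_r) = Q_w·C_e + Q_r·C_b.
Rearranging, Q_w = Q_r·(C_std − C_b)/(C_e − C_std) = 9.5·(0.083 − 0.0117) / (11 − 0.083) = 0.06205 m³/s.
= 5.361 ML/d.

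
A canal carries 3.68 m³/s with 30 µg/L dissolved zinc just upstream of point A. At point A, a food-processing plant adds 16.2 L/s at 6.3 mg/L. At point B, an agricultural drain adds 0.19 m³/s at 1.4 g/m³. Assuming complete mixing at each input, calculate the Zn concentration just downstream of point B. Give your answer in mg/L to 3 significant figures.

0.123 mg/L

30 µg/L = 0.03 mg/L.
16.2 L/s = 0.0162 m³/s.
After input A: C = (3.68·0.03 + 0.0162·6.3) / 3.696 = 0.05748 mg/L.
After input B: C = (3.696·0.05748 + 0.19·1.4) / 3.886 = 0.1231 mg/L.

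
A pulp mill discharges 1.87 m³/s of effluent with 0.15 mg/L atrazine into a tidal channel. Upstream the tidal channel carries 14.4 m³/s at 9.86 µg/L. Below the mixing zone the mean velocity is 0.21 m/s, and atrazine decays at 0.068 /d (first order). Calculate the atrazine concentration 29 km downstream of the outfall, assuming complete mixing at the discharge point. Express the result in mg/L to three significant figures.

9.86 µg/L = 0.00986 mg/L.
After complete mixing, C₀ = (1.87·0.15 + 14.4·0.00986) / 16.27 = 0.02597 mg/L.
Travel time t = 2.9e+04 m / 0.21 m/s = 1.381e+05 s = 1.598 d.
C = 0.02597·exp(−0.068·1.598) = 0.02597·0.897 = 0.02329 mg/L.

0.0233 mg/L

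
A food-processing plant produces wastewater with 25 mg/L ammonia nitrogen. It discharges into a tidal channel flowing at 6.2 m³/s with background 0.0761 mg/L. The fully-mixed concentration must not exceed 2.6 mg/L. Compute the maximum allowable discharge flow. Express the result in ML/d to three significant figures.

Mass balance at complete mixing: C_std·(Q_w + Q_r) = Q_w·C_e + Q_r·C_b.
Rearranging, Q_w = Q_r·(C_std − C_b)/(C_e − C_std) = 6.2·(2.6 − 0.0761) / (25 − 2.6) = 0.6986 m³/s.
= 60.36 ML/d.

60.4 ML/d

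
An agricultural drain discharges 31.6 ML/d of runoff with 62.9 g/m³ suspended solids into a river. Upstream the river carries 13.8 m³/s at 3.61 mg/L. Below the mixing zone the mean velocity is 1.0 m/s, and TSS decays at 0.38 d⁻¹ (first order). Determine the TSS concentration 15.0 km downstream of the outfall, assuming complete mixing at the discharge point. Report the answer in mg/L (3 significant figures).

4.81 mg/L

31.6 ML/d = 0.3657 m³/s.
After complete mixing, C₀ = (0.3657·62.9 + 13.8·3.61) / 14.17 = 5.141 mg/L.
Travel time t = 1.5e+04 m / 1.0 m/s = 1.5e+04 s = 0.1736 d.
C = 5.141·exp(−0.38·0.1736) = 5.141·0.9362 = 4.813 mg/L.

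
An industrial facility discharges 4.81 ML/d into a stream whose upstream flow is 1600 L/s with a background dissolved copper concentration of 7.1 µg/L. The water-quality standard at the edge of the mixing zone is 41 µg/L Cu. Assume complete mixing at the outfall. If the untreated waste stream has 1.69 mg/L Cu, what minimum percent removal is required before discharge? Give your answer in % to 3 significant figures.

4.81 ML/d = 0.05567 m³/s.
1600 L/s = 1.6 m³/s.
7.1 µg/L = 0.0071 mg/L.
41 µg/L = 0.041 mg/L.
Mass balance: 0.041·1.656 = 0.05567·Cₑ + 1.6·0.0071.
Cₑ = (0.06788 − 0.01136) / 0.05567 = 1.015 mg/L.
Required removal = 1 − 1.015/1.69 = 39.92 %.

39.9 %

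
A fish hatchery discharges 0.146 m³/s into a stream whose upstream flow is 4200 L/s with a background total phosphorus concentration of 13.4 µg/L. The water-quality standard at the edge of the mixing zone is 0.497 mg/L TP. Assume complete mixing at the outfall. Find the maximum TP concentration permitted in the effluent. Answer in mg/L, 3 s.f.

4200 L/s = 4.2 m³/s.
13.4 µg/L = 0.0134 mg/L.
Mass balance: 0.497·4.346 = 0.146·Cₑ + 4.2·0.0134.
Cₑ = (2.16 − 0.05628) / 0.146 = 14.41 mg/L.

14.4 mg/L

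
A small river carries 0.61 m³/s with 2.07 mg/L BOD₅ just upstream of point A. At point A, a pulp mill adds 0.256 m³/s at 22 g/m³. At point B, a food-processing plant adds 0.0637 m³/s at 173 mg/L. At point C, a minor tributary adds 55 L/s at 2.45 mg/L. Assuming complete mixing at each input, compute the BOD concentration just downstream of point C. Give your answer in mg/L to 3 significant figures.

18.3 mg/L

After input A: C = (0.61·2.07 + 0.256·22) / 0.866 = 7.962 mg/L.
After input B: C = (0.866·7.962 + 0.0637·173) / 0.9297 = 19.27 mg/L.
55 L/s = 0.055 m³/s.
After input C: C = (0.9297·19.27 + 0.055·2.45) / 0.9847 = 18.33 mg/L.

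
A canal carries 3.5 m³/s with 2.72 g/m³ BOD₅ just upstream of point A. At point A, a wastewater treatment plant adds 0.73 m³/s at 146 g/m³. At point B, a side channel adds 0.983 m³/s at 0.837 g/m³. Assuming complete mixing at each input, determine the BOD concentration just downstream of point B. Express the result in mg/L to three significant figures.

After input A: C = (3.5·2.72 + 0.73·146) / 4.23 = 27.45 mg/L.
After input B: C = (4.23·27.45 + 0.983·0.837) / 5.213 = 22.43 mg/L.

22.4 mg/L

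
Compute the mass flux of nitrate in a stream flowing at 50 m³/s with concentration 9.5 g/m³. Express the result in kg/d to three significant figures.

Mass flux = Q·C = 50 m³/s × 9.5 g/m³ = 475 g/s.
= 475 g/s × 86.4 = 4.104e+04 kg/d.

41000 kg/d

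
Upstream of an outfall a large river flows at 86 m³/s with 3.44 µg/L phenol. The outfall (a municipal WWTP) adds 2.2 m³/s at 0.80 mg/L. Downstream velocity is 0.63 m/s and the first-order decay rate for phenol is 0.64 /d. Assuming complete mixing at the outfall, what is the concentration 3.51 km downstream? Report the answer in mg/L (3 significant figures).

3.44 µg/L = 0.00344 mg/L.
After complete mixing, C₀ = (2.2·0.8 + 86·0.00344) / 88.2 = 0.02331 mg/L.
Travel time t = 3510 m / 0.63 m/s = 5571 s = 0.06448 d.
C = 0.02331·exp(−0.64·0.06448) = 0.02331·0.9596 = 0.02237 mg/L.

0.0224 mg/L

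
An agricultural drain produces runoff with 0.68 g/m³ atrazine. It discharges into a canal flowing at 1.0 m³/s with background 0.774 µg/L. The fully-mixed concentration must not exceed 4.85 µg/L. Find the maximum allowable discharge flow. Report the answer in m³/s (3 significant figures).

0.774 µg/L = 0.000774 mg/L.
4.85 µg/L = 0.00485 mg/L.
Mass balance at complete mixing: C_std·(Q_w + Q_r) = Q_w·C_e + Q_r·C_b.
Rearranging, Q_w = Q_r·(C_std − C_b)/(C_e − C_std) = 1.0·(0.00485 − 0.000774) / (0.68 − 0.00485) = 0.006037 m³/s.

0.00604 m³/s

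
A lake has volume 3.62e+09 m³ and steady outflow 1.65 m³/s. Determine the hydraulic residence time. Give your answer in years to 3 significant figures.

69.5 yr

Q = 1.65 m³/s × 3.156e+07 s/yr = 5.207e+07 m³/yr.
Hydraulic residence time τ = V/Q = 3.62e+09/5.207e+07 = 69.52 yr.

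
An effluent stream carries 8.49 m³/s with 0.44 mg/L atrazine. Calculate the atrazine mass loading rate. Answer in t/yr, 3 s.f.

118 t/yr

Mass flux = Q·C = 8.49 m³/s × 0.44 g/m³ = 3.736 g/s.
= 3.736 g/s × 31.56 = 117.9 t/yr.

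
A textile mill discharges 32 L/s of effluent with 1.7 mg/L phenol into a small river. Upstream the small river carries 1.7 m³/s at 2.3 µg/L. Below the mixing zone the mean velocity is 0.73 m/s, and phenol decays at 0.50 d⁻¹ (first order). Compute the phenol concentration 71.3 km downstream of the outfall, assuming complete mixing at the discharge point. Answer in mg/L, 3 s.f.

0.0191 mg/L

32 L/s = 0.032 m³/s.
2.3 µg/L = 0.0023 mg/L.
After complete mixing, C₀ = (0.032·1.7 + 1.7·0.0023) / 1.732 = 0.03367 mg/L.
Travel time t = 7.13e+04 m / 0.73 m/s = 9.767e+04 s = 1.13 d.
C = 0.03367·exp(−0.50·1.13) = 0.03367·0.5682 = 0.01913 mg/L.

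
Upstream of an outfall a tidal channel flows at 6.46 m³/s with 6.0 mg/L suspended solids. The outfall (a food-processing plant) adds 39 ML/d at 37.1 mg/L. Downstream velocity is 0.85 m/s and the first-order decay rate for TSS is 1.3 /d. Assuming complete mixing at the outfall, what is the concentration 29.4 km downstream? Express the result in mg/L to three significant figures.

4.77 mg/L

39 ML/d = 0.4514 m³/s.
After complete mixing, C₀ = (0.4514·37.1 + 6.46·6) / 6.911 = 8.031 mg/L.
Travel time t = 2.94e+04 m / 0.85 m/s = 3.459e+04 s = 0.4003 d.
C = 8.031·exp(−1.3·0.4003) = 8.031·0.5943 = 4.773 mg/L.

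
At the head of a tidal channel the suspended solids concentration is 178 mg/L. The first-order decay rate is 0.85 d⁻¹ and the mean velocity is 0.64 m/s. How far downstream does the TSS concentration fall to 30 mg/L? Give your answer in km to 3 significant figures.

From C = C₀·e^(−kt), t = ln(C₀/C)/k = ln(178/30)/0.85 = 1.781/0.85 = 2.095 d.
Distance = v·t = 0.64 m/s × 1.81e+05 s = 1.158e+05 m = 115.8 km.

116 km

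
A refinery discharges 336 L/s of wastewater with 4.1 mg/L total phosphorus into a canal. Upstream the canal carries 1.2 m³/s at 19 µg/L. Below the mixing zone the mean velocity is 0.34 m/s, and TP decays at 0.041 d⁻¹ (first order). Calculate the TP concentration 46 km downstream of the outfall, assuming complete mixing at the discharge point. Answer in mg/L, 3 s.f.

336 L/s = 0.336 m³/s.
19 µg/L = 0.019 mg/L.
After complete mixing, C₀ = (0.336·4.1 + 1.2·0.019) / 1.536 = 0.9117 mg/L.
Travel time t = 4.6e+04 m / 0.34 m/s = 1.353e+05 s = 1.566 d.
C = 0.9117·exp(−0.041·1.566) = 0.9117·0.9378 = 0.855 mg/L.

0.855 mg/L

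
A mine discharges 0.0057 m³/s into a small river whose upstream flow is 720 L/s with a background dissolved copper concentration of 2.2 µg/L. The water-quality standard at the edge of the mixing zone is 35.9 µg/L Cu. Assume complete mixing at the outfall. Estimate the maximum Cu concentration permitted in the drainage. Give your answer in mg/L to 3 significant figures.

720 L/s = 0.72 m³/s.
2.2 µg/L = 0.0022 mg/L.
35.9 µg/L = 0.0359 mg/L.
Mass balance: 0.0359·0.7257 = 0.0057·Cₑ + 0.72·0.0022.
Cₑ = (0.02605 − 0.001584) / 0.0057 = 4.293 mg/L.

4.29 mg/L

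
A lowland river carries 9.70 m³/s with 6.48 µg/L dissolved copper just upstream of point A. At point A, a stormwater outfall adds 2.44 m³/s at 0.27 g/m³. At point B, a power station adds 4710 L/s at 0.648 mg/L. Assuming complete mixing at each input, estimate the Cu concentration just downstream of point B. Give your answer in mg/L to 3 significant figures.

0.224 mg/L

6.48 µg/L = 0.00648 mg/L.
After input A: C = (9.7·0.00648 + 2.44·0.27) / 12.14 = 0.05944 mg/L.
4710 L/s = 4.71 m³/s.
After input B: C = (12.14·0.05944 + 4.71·0.648) / 16.85 = 0.224 mg/L.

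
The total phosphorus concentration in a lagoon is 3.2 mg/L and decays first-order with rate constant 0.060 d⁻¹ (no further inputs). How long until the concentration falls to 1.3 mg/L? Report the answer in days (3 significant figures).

t = ln(C₀/C)/k = ln(3.2/1.3)/0.060 = 0.9008/0.060 = 15.01 d.

15.0 d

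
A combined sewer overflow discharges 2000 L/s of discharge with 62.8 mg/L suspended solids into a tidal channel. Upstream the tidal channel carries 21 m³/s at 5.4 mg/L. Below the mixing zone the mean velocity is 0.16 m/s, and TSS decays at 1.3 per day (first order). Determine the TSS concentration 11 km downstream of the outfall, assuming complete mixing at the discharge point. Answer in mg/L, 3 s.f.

2000 L/s = 2 m³/s.
After complete mixing, C₀ = (2·62.8 + 21·5.4) / 23 = 10.39 mg/L.
Travel time t = 1.1e+04 m / 0.16 m/s = 6.875e+04 s = 0.7957 d.
C = 10.39·exp(−1.3·0.7957) = 10.39·0.3554 = 3.693 mg/L.

3.69 mg/L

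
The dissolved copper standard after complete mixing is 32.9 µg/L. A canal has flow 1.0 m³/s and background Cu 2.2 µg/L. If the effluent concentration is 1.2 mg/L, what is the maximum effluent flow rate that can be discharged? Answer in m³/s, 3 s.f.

2.2 µg/L = 0.0022 mg/L.
32.9 µg/L = 0.0329 mg/L.
Mass balance at complete mixing: C_std·(Q_w + Q_r) = Q_w·C_e + Q_r·C_b.
Rearranging, Q_w = Q_r·(C_std − C_b)/(C_e − C_std) = 1.0·(0.0329 − 0.0022) / (1.2 − 0.0329) = 0.0263 m³/s.

0.0263 m³/s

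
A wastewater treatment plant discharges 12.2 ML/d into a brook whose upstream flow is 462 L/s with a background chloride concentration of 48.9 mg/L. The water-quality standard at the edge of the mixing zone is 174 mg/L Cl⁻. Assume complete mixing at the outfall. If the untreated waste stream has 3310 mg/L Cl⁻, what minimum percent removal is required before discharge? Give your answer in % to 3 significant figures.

12.2 ML/d = 0.1412 m³/s.
462 L/s = 0.462 m³/s.
Mass balance: 174·0.6032 = 0.1412·Cₑ + 0.462·48.9.
Cₑ = (105 − 22.59) / 0.1412 = 583.3 mg/L.
Required removal = 1 − 583.3/3310 = 82.38 %.

82.4 %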